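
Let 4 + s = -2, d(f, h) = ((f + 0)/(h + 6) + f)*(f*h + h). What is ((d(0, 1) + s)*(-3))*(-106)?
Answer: -1908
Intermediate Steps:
d(f, h) = (f + f/(6 + h))*(h + f*h) (d(f, h) = (f/(6 + h) + f)*(h + f*h) = (f + f/(6 + h))*(h + f*h))
s = -6 (s = -4 - 2 = -6)
((d(0, 1) + s)*(-3))*(-106) = ((0*1*(7 + 1 + 7*0 + 0*1)/(6 + 1) - 6)*(-3))*(-106) = ((0*1*(7 + 1 + 0 + 0)/7 - 6)*(-3))*(-106) = ((0*1*(⅐)*8 - 6)*(-3))*(-106) = ((0 - 6)*(-3))*(-106) = -6*(-3)*(-106) = 18*(-106) = -1908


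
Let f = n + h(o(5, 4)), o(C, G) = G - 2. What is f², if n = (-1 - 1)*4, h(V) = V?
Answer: 36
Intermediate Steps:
o(C, G) = -2 + G
n = -8 (n = -2*4 = -8)
f = -6 (f = -8 + (-2 + 4) = -8 + 2 = -6)
f² = (-6)² = 36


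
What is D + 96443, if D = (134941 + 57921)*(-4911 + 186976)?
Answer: 35113516473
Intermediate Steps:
D = 35113420030 (D = 192862*182065 = 35113420030)
D + 96443 = 35113420030 + 96443 = 35113516473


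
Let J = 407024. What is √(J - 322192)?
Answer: 4*√5302 ≈ 291.26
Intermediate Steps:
√(J - 322192) = √(407024 - 322192) = √84832 = 4*√5302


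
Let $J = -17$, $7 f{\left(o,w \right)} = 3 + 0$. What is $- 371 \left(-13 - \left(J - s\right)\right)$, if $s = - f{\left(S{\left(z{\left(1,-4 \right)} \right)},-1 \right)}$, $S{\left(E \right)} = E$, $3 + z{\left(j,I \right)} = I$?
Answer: $-1325$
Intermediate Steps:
$z{\left(j,I \right)} = -3 + I$
$f{\left(o,w \right)} = \frac{3}{7}$ ($f{\left(o,w \right)} = \frac{3 + 0}{7} = \frac{1}{7} \cdot 3 = \frac{3}{7}$)
$s = - \frac{3}{7}$ ($s = \left(-1\right) \frac{3}{7} = - \frac{3}{7} \approx -0.42857$)
$- 371 \left(-13 - \left(J - s\right)\right) = - 371 \left(-13 - - \frac{116}{7}\right) = - 371 \left(-13 + \left(- \frac{3}{7} + 17\right)\right) = - 371 \left(-13 + \frac{116}{7}\right) = \left(-371\right) \frac{25}{7} = -1325$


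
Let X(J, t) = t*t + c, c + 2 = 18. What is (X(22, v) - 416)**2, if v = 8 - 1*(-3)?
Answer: 77841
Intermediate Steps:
c = 16 (c = -2 + 18 = 16)
v = 11 (v = 8 + 3 = 11)
X(J, t) = 16 + t**2 (X(J, t) = t*t + 16 = t**2 + 16 = 16 + t**2)
(X(22, v) - 416)**2 = ((16 + 11**2) - 416)**2 = ((16 + 121) - 416)**2 = (137 - 416)**2 = (-279)**2 = 77841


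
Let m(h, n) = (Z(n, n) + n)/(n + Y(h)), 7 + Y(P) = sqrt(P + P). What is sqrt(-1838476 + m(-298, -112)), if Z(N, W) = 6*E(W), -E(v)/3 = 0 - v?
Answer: 2*sqrt((54694129 - 919238*I*sqrt(149))/(-119 + 2*I*sqrt(149))) ≈ 0.0012982 + 1355.9*I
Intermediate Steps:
E(v) = 3*v (E(v) = -3*(0 - v) = -(-3)*v = 3*v)
Y(P) = -7 + sqrt(2)*sqrt(P) (Y(P) = -7 + sqrt(P + P) = -7 + sqrt(2*P) = -7 + sqrt(2)*sqrt(P))
Z(N, W) = 18*W (Z(N, W) = 6*(3*W) = 18*W)
m(h, n) = 19*n/(-7 + n + sqrt(2)*sqrt(h)) (m(h, n) = (18*n + n)/(n + (-7 + sqrt(2)*sqrt(h))) = (19*n)/(-7 + n + sqrt(2)*sqrt(h)) = 19*n/(-7 + n + sqrt(2)*sqrt(h)))
sqrt(-1838476 + m(-298, -112)) = sqrt(-1838476 + 19*(-112)/(-7 - 112 + sqrt(2)*sqrt(-298))) = sqrt(-1838476 + 19*(-112)/(-7 - 112 + sqrt(2)*(I*sqrt(298)))) = sqrt(-1838476 + 19*(-112)/(-7 - 112 + 2*I*sqrt(149))) = sqrt(-1838476 + 19*(-112)/(-119 + 2*I*sqrt(149))) = sqrt(-1838476 - 2128/(-119 + 2*I*sqrt(149)))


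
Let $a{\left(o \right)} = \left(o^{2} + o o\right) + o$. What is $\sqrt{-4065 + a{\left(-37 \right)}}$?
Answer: $2 i \sqrt{341} \approx 36.932 i$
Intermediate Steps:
$a{\left(o \right)} = o + 2 o^{2}$ ($a{\left(o \right)} = \left(o^{2} + o^{2}\right) + o = 2 o^{2} + o = o + 2 o^{2}$)
$\sqrt{-4065 + a{\left(-37 \right)}} = \sqrt{-4065 - 37 \left(1 + 2 \left(-37\right)\right)} = \sqrt{-4065 - 37 \left(1 - 74\right)} = \sqrt{-4065 - -2701} = \sqrt{-4065 + 2701} = \sqrt{-1364} = 2 i \sqrt{341}$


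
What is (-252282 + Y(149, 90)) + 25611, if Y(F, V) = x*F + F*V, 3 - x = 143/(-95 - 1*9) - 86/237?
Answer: -403004389/1896 ≈ -2.1256e+5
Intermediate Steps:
x = 8983/1896 (x = 3 - (143/(-95 - 1*9) - 86/237) = 3 - (143/(-95 - 9) - 86*1/237) = 3 - (143/(-104) - 86/237) = 3 - (143*(-1/104) - 86/237) = 3 - (-11/8 - 86/237) = 3 - 1*(-3295/1896) = 3 + 3295/1896 = 8983/1896 ≈ 4.7379)
Y(F, V) = 8983*F/1896 + F*V
(-252282 + Y(149, 90)) + 25611 = (-252282 + (1/1896)*149*(8983 + 1896*90)) + 25611 = (-252282 + (1/1896)*149*(8983 + 170640)) + 25611 = (-252282 + (1/1896)*149*179623) + 25611 = (-252282 + 26763827/1896) + 25611 = -451562845/1896 + 25611 = -403004389/1896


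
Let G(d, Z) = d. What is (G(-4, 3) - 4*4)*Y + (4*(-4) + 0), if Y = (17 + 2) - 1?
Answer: -376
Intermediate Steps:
Y = 18 (Y = 19 - 1 = 18)
(G(-4, 3) - 4*4)*Y + (4*(-4) + 0) = (-4 - 4*4)*18 + (4*(-4) + 0) = (-4 - 16)*18 + (-16 + 0) = -20*18 - 16 = -360 - 16 = -376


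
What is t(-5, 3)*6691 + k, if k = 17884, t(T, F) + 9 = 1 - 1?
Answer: -42335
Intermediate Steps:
t(T, F) = -9 (t(T, F) = -9 + (1 - 1) = -9 + 0 = -9)
t(-5, 3)*6691 + k = -9*6691 + 17884 = -60219 + 17884 = -42335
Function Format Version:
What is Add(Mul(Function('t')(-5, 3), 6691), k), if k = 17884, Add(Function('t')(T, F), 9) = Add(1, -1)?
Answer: -42335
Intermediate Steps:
Function('t')(T, F) = -9 (Function('t')(T, F) = Add(-9, Add(1, -1)) = Add(-9, 0) = -9)
Add(Mul(Function('t')(-5, 3), 6691), k) = Add(Mul(-9, 6691), 17884) = Add(-60219, 17884) = -42335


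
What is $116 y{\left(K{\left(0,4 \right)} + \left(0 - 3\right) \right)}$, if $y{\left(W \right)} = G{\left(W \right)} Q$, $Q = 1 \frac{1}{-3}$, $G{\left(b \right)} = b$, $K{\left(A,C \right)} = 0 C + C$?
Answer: $- \frac{116}{3} \approx -38.667$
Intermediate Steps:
$K{\left(A,C \right)} = C$ ($K{\left(A,C \right)} = 0 + C = C$)
$Q = - \frac{1}{3}$ ($Q = 1 \left(- \frac{1}{3}\right) = - \frac{1}{3} \approx -0.33333$)
$y{\left(W \right)} = - \frac{W}{3}$ ($y{\left(W \right)} = W \left(- \frac{1}{3}\right) = - \frac{W}{3}$)
$116 y{\left(K{\left(0,4 \right)} + \left(0 - 3\right) \right)} = 116 \left(- \frac{4 + \left(0 - 3\right)}{3}\right) = 116 \left(- \frac{4 - 3}{3}\right) = 116 \left(\left(- \frac{1}{3}\right) 1\right) = 116 \left(- \frac{1}{3}\right) = - \frac{116}{3}$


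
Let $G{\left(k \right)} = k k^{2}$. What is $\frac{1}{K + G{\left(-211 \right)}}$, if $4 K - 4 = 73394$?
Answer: $- \frac{2}{18751163} \approx -1.0666 \cdot 10^{-7}$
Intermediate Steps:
$K = \frac{36699}{2}$ ($K = 1 + \frac{1}{4} \cdot 73394 = 1 + \frac{36697}{2} = \frac{36699}{2} \approx 18350.0$)
$G{\left(k \right)} = k^{3}$
$\frac{1}{K + G{\left(-211 \right)}} = \frac{1}{\frac{36699}{2} + \left(-211\right)^{3}} = \frac{1}{\frac{36699}{2} - 9393931} = \frac{1}{- \frac{18751163}{2}} = - \frac{2}{18751163}$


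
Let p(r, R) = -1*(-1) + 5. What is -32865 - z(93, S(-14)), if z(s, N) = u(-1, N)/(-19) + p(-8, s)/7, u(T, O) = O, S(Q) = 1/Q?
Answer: -8742319/266 ≈ -32866.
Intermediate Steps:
S(Q) = 1/Q
p(r, R) = 6 (p(r, R) = 1 + 5 = 6)
z(s, N) = 6/7 - N/19 (z(s, N) = N/(-19) + 6/7 = N*(-1/19) + 6*(⅐) = -N/19 + 6/7 = 6/7 - N/19)
-32865 - z(93, S(-14)) = -32865 - (6/7 - 1/19/(-14)) = -32865 - (6/7 - 1/19*(-1/14)) = -32865 - (6/7 + 1/266) = -32865 - 1*229/266 = -32865 - 229/266 = -8742319/266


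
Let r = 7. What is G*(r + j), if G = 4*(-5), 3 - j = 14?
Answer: 80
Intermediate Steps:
j = -11 (j = 3 - 1*14 = 3 - 14 = -11)
G = -20
G*(r + j) = -20*(7 - 11) = -20*(-4) = 80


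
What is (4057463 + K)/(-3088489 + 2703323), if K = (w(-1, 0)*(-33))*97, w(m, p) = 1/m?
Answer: -2030332/192583 ≈ -10.543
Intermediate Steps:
w(m, p) = 1/m
K = 3201 (K = (-33/(-1))*97 = -1*(-33)*97 = 33*97 = 3201)
(4057463 + K)/(-3088489 + 2703323) = (4057463 + 3201)/(-3088489 + 2703323) = 4060664/(-385166) = 4060664*(-1/385166) = -2030332/192583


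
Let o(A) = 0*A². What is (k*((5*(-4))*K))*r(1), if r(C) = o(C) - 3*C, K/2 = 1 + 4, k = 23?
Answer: 13800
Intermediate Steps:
K = 10 (K = 2*(1 + 4) = 2*5 = 10)
o(A) = 0
r(C) = -3*C (r(C) = 0 - 3*C = -3*C)
(k*((5*(-4))*K))*r(1) = (23*((5*(-4))*10))*(-3*1) = (23*(-20*10))*(-3) = (23*(-200))*(-3) = -4600*(-3) = 13800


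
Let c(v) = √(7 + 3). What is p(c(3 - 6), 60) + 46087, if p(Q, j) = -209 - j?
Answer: 45818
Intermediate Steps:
c(v) = √10
p(c(3 - 6), 60) + 46087 = (-209 - 1*60) + 46087 = (-209 - 60) + 46087 = -269 + 46087 = 45818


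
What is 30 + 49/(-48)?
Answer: 1391/48 ≈ 28.979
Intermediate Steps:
30 + 49/(-48) = 30 + 49*(-1/48) = 30 - 49/48 = 1391/48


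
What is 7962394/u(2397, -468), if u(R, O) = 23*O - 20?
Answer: -3981197/5392 ≈ -738.35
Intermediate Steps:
u(R, O) = -20 + 23*O
7962394/u(2397, -468) = 7962394/(-20 + 23*(-468)) = 7962394/(-20 - 10764) = 7962394/(-10784) = 7962394*(-1/10784) = -3981197/5392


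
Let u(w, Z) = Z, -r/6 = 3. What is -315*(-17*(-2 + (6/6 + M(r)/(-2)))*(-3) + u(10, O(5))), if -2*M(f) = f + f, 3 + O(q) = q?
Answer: 160020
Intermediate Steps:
O(q) = -3 + q
r = -18 (r = -6*3 = -18)
M(f) = -f (M(f) = -(f + f)/2 = -f)
-315*(-17*(-2 + (6/6 + M(r)/(-2)))*(-3) + u(10, O(5))) = -315*(-17*(-2 + (6/6 - 1*(-18)/(-2)))*(-3) + (-3 + 5)) = -315*(-17*(-2 + (6*(⅙) + 18*(-½)))*(-3) + 2) = -315*(-17*(-2 + (1 - 9))*(-3) + 2) = -315*(-17*(-2 - 8)*(-3) + 2) = -315*(-(-170)*(-3) + 2) = -315*(-17*30 + 2) = -315*(-510 + 2) = -315*(-508) = 160020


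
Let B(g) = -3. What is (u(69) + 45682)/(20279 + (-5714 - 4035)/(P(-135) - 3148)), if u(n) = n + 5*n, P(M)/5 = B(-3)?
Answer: 72900824/32076113 ≈ 2.2727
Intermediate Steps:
P(M) = -15 (P(M) = 5*(-3) = -15)
u(n) = 6*n
(u(69) + 45682)/(20279 + (-5714 - 4035)/(P(-135) - 3148)) = (6*69 + 45682)/(20279 + (-5714 - 4035)/(-15 - 3148)) = (414 + 45682)/(20279 - 9749/(-3163)) = 46096/(20279 - 9749*(-1/3163)) = 46096/(20279 + 9749/3163) = 46096/(64152226/3163) = 46096*(3163/64152226) = 72900824/32076113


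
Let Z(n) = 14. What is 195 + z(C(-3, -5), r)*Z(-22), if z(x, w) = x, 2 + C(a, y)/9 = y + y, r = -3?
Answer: -1317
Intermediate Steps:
C(a, y) = -18 + 18*y (C(a, y) = -18 + 9*(y + y) = -18 + 9*(2*y) = -18 + 18*y)
195 + z(C(-3, -5), r)*Z(-22) = 195 + (-18 + 18*(-5))*14 = 195 + (-18 - 90)*14 = 195 - 108*14 = 195 - 1512 = -1317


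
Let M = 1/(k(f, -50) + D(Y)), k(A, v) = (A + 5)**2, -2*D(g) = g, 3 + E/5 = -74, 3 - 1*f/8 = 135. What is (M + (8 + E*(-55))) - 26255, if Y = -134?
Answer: -5602876095/1104668 ≈ -5072.0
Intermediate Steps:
f = -1056 (f = 24 - 8*135 = 24 - 1080 = -1056)
E = -385 (E = -15 + 5*(-74) = -15 - 370 = -385)
D(g) = -g/2
k(A, v) = (5 + A)**2
M = 1/1104668 (M = 1/((5 - 1056)**2 - 1/2*(-134)) = 1/((-1051)**2 + 67) = 1/(1104601 + 67) = 1/1104668 ≈ 9.0525e-7)
(M + (8 + E*(-55))) - 26255 = (1/1104668 + (8 - 385*(-55))) - 26255 = (1/1104668 + (8 + 21175)) - 26255 = (1/1104668 + 21183) - 26255 = 23400182245/1104668 - 26255 = -5602876095/1104668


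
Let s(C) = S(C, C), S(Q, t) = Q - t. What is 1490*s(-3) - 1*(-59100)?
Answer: 59100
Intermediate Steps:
s(C) = 0 (s(C) = C - C = 0)
1490*s(-3) - 1*(-59100) = 1490*0 - 1*(-59100) = 0 + 59100 = 59100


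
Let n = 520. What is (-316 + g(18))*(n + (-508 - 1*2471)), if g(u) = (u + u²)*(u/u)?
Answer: -63934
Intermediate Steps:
g(u) = u + u² (g(u) = (u + u²)*1 = u + u²)
(-316 + g(18))*(n + (-508 - 1*2471)) = (-316 + 18*(1 + 18))*(520 + (-508 - 1*2471)) = (-316 + 18*19)*(520 + (-508 - 2471)) = (-316 + 342)*(520 - 2979) = 26*(-2459) = -63934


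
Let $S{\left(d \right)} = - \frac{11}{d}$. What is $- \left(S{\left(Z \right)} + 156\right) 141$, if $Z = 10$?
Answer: $- \frac{218409}{10} \approx -21841.0$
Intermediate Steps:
$- \left(S{\left(Z \right)} + 156\right) 141 = - \left(- \frac{11}{10} + 156\right) 141 = - \frac{1549 \cdot 141}{10} = \left(-1\right) \frac{218409}{10} = - \frac{218409}{10}$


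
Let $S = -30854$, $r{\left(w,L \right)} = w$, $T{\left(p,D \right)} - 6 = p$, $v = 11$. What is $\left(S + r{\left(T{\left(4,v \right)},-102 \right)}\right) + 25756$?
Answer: $-5088$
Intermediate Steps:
$T{\left(p,D \right)} = 6 + p$
$\left(S + r{\left(T{\left(4,v \right)},-102 \right)}\right) + 25756 = \left(-30854 + \left(6 + 4\right)\right) + 25756 = \left(-30854 + 10\right) + 25756 = -30844 + 25756 = -5088$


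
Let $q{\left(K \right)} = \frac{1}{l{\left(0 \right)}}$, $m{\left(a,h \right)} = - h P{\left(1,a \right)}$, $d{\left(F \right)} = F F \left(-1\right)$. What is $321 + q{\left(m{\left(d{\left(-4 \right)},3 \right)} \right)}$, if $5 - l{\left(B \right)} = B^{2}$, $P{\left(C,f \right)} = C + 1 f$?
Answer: $\frac{1606}{5} \approx 321.2$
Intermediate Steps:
$P{\left(C,f \right)} = C + f$
$d{\left(F \right)} = - F^{2}$ ($d{\left(F \right)} = F^{2} \left(-1\right) = - F^{2}$)
$l{\left(B \right)} = 5 - B^{2}$
$m{\left(a,h \right)} = - h \left(1 + a\right)$
$q{\left(K \right)} = \frac{1}{5}$ ($q{\left(K \right)} = \frac{1}{5 - 0^{2}} = \frac{1}{5 - 0} = \frac{1}{5 + 0} = \frac{1}{5}$)
$321 + q{\left(m{\left(d{\left(-4 \right)},3 \right)} \right)} = 321 + \frac{1}{5} = \frac{1606}{5}$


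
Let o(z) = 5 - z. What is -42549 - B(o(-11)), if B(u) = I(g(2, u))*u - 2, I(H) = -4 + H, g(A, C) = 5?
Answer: -42563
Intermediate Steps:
B(u) = -2 + u (B(u) = (-4 + 5)*u - 2 = 1*u - 2 = u - 2 = -2 + u)
-42549 - B(o(-11)) = -42549 - (-2 + (5 - 1*(-11))) = -42549 - (-2 + (5 + 11)) = -42549 - (-2 + 16) = -42549 - 1*14 = -42549 - 14 = -42563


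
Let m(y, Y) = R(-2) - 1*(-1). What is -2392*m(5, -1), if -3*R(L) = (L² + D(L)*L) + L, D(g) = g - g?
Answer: -2392/3 ≈ -797.33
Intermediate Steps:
D(g) = 0
R(L) = -L/3 - L²/3 (R(L) = -((L² + 0*L) + L)/3 = -((L² + 0) + L)/3 = -(L² + L)/3 = -(L + L²)/3 = -L/3 - L²/3)
m(y, Y) = ⅓ (m(y, Y) = -⅓*(-2)*(1 - 2) - 1*(-1) = -⅓*(-2)*(-1) + 1 = -⅔ + 1 = ⅓)
-2392*m(5, -1) = -2392*⅓ = -2392/3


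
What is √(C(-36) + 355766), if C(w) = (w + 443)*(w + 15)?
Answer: √347219 ≈ 589.25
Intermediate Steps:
C(w) = (15 + w)*(443 + w) (C(w) = (443 + w)*(15 + w) = (15 + w)*(443 + w))
√(C(-36) + 355766) = √((6645 + (-36)² + 458*(-36)) + 355766) = √((6645 + 1296 - 16488) + 355766) = √(-8547 + 355766) = √347219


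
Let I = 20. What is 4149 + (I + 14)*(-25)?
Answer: 3299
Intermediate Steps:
4149 + (I + 14)*(-25) = 4149 + (20 + 14)*(-25) = 4149 + 34*(-25) = 4149 - 850 = 3299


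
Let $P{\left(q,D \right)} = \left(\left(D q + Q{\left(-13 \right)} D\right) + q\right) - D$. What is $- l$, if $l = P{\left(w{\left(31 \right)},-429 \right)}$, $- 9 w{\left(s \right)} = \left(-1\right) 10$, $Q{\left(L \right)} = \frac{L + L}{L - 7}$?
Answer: $\frac{54383}{90} \approx 604.26$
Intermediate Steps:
$Q{\left(L \right)} = \frac{2 L}{-7 + L}$
$w{\left(s \right)} = \frac{10}{9}$ ($w{\left(s \right)} = - \frac{\left(-1\right) 10}{9} = \left(- \frac{1}{9}\right) \left(-10\right) = \frac{10}{9}$)
$P{\left(q,D \right)} = q + \frac{3 D}{10} + D q$ ($P{\left(q,D \right)} = \left(\left(D q + 2 \left(-13\right) \frac{1}{-7 - 13} D\right) + q\right) - D = \left(\left(D q + 2 \left(-13\right) \frac{1}{-20} D\right) + q\right) - D = \left(\left(D q + 2 \left(-13\right) \left(- \frac{1}{20}\right) D\right) + q\right) - D = \left(\left(D q + \frac{13 D}{10}\right) + q\right) - D = \left(\left(\frac{13 D}{10} + D q\right) + q\right) - D = \left(q + \frac{13 D}{10} + D q\right) - D = q + \frac{3 D}{10} + D q$)
$l = - \frac{54383}{90}$ ($l = \frac{10}{9} + \frac{3}{10} \left(-429\right) - \frac{1430}{3} = \frac{10}{9} - \frac{1287}{10} - \frac{1430}{3} = - \frac{54383}{90} \approx -604.26$)
$- l = \left(-1\right) \left(- \frac{54383}{90}\right) = \frac{54383}{90}$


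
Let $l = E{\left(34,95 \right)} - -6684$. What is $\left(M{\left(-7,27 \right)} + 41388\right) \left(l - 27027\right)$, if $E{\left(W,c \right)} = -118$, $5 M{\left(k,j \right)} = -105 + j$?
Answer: $- \frac{4232603382}{5} \approx -8.4652 \cdot 10^{8}$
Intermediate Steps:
$M{\left(k,j \right)} = -21 + \frac{j}{5}$ ($M{\left(k,j \right)} = \frac{-105 + j}{5} = -21 + \frac{j}{5}$)
$l = 6566$ ($l = -118 - -6684 = -118 + 6684 = 6566$)
$\left(M{\left(-7,27 \right)} + 41388\right) \left(l - 27027\right) = \left(\left(-21 + \frac{1}{5} \cdot 27\right) + 41388\right) \left(6566 - 27027\right) = \left(\left(-21 + \frac{27}{5}\right) + 41388\right) \left(-20461\right) = \left(- \frac{78}{5} + 41388\right) \left(-20461\right) = \frac{206862}{5} \left(-20461\right) = - \frac{4232603382}{5}$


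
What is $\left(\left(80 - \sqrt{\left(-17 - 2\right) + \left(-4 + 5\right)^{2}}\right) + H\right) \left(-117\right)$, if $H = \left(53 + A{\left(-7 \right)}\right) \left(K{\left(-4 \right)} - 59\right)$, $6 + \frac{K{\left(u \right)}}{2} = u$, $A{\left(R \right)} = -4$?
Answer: $443547 + 351 i \sqrt{2} \approx 4.4355 \cdot 10^{5} + 496.39 i$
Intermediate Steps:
$K{\left(u \right)} = -12 + 2 u$
$H = -3871$ ($H = \left(53 - 4\right) \left(\left(-12 + 2 \left(-4\right)\right) - 59\right) = 49 \left(\left(-12 - 8\right) - 59\right) = 49 \left(-20 - 59\right) = 49 \left(-79\right) = -3871$)
$\left(\left(80 - \sqrt{\left(-17 - 2\right) + \left(-4 + 5\right)^{2}}\right) + H\right) \left(-117\right) = \left(\left(80 - \sqrt{\left(-17 - 2\right) + \left(-4 + 5\right)^{2}}\right) - 3871\right) \left(-117\right) = \left(\left(80 - \sqrt{-19 + 1^{2}}\right) - 3871\right) \left(-117\right) = \left(\left(80 - \sqrt{-19 + 1}\right) - 3871\right) \left(-117\right) = \left(\left(80 - \sqrt{-18}\right) - 3871\right) \left(-117\right) = \left(\left(80 - 3 i \sqrt{2}\right) - 3871\right) \left(-117\right) = \left(-3791 - 3 i \sqrt{2}\right) \left(-117\right) = 443547 + 351 i \sqrt{2}$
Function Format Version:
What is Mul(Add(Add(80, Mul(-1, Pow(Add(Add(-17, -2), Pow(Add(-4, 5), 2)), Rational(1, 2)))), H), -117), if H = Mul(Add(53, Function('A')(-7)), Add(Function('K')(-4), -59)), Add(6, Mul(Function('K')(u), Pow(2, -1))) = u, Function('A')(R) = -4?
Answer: Add(443547, Mul(351, I, Pow(2, Rational(1, 2)))) ≈ Add(4.4355e+5, Mul(496.39, I))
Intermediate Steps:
Function('K')(u) = Add(-12, Mul(2, u))
H = -3871 (H = Mul(Add(53, -4), Add(Add(-12, Mul(2, -4)), -59)) = Mul(49, Add(Add(-12, -8), -59)) = Mul(49, Add(-20, -59)) = Mul(49, -79) = -3871)
Mul(Add(Add(80, Mul(-1, Pow(Add(Add(-17, -2), Pow(Add(-4, 5), 2)), Rational(1, 2)))), H), -117) = Mul(Add(Add(80, Mul(-1, Pow(Add(Add(-17, -2), Pow(Add(-4, 5), 2)), Rational(1, 2)))), -3871), -117) = Mul(Add(Add(80, Mul(-1, Pow(Add(-19, Pow(1, 2)), Rational(1, 2)))), -3871), -117) = Mul(Add(Add(80, Mul(-1, Pow(Add(-19, 1), Rational(1, 2)))), -3871), -117) = Mul(Add(Add(80, Mul(-1, Pow(-18, Rational(1, 2)))), -3871), -117) = Mul(Add(Add(80, Mul(-1, Mul(3, I, Pow(2, Rational(1, 2))))), -3871), -117) = Mul(Add(Add(80, Mul(-3, I, Pow(2, Rational(1, 2)))), -3871), -117) = Mul(Add(-3791, Mul(-3, I, Pow(2, Rational(1, 2)))), -117) = Add(443547, Mul(351, I, Pow(2, Rational(1, 2))))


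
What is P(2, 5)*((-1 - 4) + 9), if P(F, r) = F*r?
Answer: 40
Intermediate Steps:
P(2, 5)*((-1 - 4) + 9) = (2*5)*((-1 - 4) + 9) = 10*(-5 + 9) = 10*4 = 40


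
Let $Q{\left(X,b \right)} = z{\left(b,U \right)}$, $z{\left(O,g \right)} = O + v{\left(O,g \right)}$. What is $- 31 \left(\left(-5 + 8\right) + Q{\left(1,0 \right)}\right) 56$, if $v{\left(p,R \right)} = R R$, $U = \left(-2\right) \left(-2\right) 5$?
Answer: $-699608$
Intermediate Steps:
$U = 20$ ($U = 4 \cdot 5 = 20$)
$v{\left(p,R \right)} = R^{2}$
$z{\left(O,g \right)} = O + g^{2}$
$Q{\left(X,b \right)} = 400 + b$ ($Q{\left(X,b \right)} = b + 20^{2} = b + 400 = 400 + b$)
$- 31 \left(\left(-5 + 8\right) + Q{\left(1,0 \right)}\right) 56 = - 31 \left(\left(-5 + 8\right) + \left(400 + 0\right)\right) 56 = - 31 \left(3 + 400\right) 56 = \left(-31\right) 403 \cdot 56 = \left(-12493\right) 56 = -699608$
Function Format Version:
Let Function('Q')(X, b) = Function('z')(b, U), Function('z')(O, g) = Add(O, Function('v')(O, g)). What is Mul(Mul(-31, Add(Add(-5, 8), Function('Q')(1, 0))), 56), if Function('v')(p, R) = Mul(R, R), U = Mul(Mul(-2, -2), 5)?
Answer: -699608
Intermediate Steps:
U = 20 (U = Mul(4, 5) = 20)
Function('v')(p, R) = Pow(R, 2)
Function('z')(O, g) = Add(O, Pow(g, 2))
Function('Q')(X, b) = Add(400, b) (Function('Q')(X, b) = Add(b, Pow(20, 2)) = Add(b, 400) = Add(400, b))
Mul(Mul(-31, Add(Add(-5, 8), Function('Q')(1, 0))), 56) = Mul(Mul(-31, Add(Add(-5, 8), Add(400, 0))), 56) = Mul(Mul(-31, Add(3, 400)), 56) = Mul(Mul(-31, 403), 56) = Mul(-12493, 56) = -699608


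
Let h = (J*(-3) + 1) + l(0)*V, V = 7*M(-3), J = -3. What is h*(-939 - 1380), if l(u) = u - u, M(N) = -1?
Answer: -23190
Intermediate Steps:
V = -7 (V = 7*(-1) = -7)
l(u) = 0
h = 10 (h = (-3*(-3) + 1) + 0*(-7) = (9 + 1) + 0 = 10 + 0 = 10)
h*(-939 - 1380) = 10*(-939 - 1380) = 10*(-2319) = -23190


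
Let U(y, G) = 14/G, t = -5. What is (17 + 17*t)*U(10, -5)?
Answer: 952/5 ≈ 190.40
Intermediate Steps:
(17 + 17*t)*U(10, -5) = (17 + 17*(-5))*(14/(-5)) = (17 - 85)*(14*(-⅕)) = -68*(-14/5) = 952/5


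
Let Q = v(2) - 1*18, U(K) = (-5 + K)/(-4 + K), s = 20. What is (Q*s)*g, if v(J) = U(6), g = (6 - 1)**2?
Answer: -8750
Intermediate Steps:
g = 25 (g = 5**2 = 25)
U(K) = (-5 + K)/(-4 + K)
v(J) = 1/2 (v(J) = (-5 + 6)/(-4 + 6) = 1/2)
Q = -35/2 (Q = 1/2 - 1*18 = 1/2 - 18 = -35/2 ≈ -17.500)
(Q*s)*g = -35/2*20*25 = -350*25 = -8750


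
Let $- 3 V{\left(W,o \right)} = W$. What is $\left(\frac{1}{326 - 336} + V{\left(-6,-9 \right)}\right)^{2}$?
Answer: $\frac{361}{100} \approx 3.61$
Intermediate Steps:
$V{\left(W,o \right)} = - \frac{W}{3}$
$\left(\frac{1}{326 - 336} + V{\left(-6,-9 \right)}\right)^{2} = \left(\frac{1}{326 - 336} - -2\right)^{2} = \left(\frac{1}{-10} + 2\right)^{2} = \left(- \frac{1}{10} + 2\right)^{2} = \left(\frac{19}{10}\right)^{2} = \frac{361}{100}$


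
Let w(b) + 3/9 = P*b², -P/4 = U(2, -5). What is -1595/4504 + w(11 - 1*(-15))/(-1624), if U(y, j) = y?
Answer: 1020415/342867 ≈ 2.9761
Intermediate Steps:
P = -8 (P = -4*2 = -8)
w(b) = -⅓ - 8*b²
-1595/4504 + w(11 - 1*(-15))/(-1624) = -1595/4504 + (-⅓ - 8*(11 - 1*(-15))²)/(-1624) = -1595*1/4504 + (-⅓ - 8*(11 + 15)²)*(-1/1624) = -1595/4504 + (-⅓ - 8*26²)*(-1/1624) = -1595/4504 + (-⅓ - 8*676)*(-1/1624) = -1595/4504 + (-⅓ - 5408)*(-1/1624) = -1595/4504 - 16225/3*(-1/1624) = -1595/4504 + 16225/4872 = 1020415/342867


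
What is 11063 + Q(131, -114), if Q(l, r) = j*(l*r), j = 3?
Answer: -33739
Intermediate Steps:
Q(l, r) = 3*l*r (Q(l, r) = 3*(l*r) = 3*l*r)
11063 + Q(131, -114) = 11063 + 3*131*(-114) = 11063 - 44802 = -33739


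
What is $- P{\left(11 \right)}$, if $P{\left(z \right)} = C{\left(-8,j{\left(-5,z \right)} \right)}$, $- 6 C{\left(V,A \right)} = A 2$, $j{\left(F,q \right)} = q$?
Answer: $\frac{11}{3} \approx 3.6667$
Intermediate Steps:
$C{\left(V,A \right)} = - \frac{A}{3}$ ($C{\left(V,A \right)} = - \frac{A 2}{6} = - \frac{2 A}{6} = - \frac{A}{3}$)
$P{\left(z \right)} = - \frac{z}{3}$
$- P{\left(11 \right)} = - \frac{\left(-1\right) 11}{3} = \left(-1\right) \left(- \frac{11}{3}\right) = \frac{11}{3}$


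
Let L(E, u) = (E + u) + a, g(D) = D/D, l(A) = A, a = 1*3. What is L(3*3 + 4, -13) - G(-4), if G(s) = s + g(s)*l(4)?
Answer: 3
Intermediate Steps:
a = 3
g(D) = 1
G(s) = 4 + s (G(s) = s + 1*4 = s + 4 = 4 + s)
L(E, u) = 3 + E + u (L(E, u) = (E + u) + 3 = 3 + E + u)
L(3*3 + 4, -13) - G(-4) = (3 + (3*3 + 4) - 13) - (4 - 4) = (3 + (9 + 4) - 13) - 1*0 = (3 + 13 - 13) + 0 = 3 + 0 = 3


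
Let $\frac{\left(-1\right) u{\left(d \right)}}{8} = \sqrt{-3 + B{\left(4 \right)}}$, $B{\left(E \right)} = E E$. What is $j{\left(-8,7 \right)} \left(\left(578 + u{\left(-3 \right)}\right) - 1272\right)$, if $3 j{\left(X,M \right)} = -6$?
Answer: $1388 + 16 \sqrt{13} \approx 1445.7$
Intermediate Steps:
$B{\left(E \right)} = E^{2}$
$j{\left(X,M \right)} = -2$ ($j{\left(X,M \right)} = \frac{1}{3} \left(-6\right) = -2$)
$u{\left(d \right)} = - 8 \sqrt{13}$ ($u{\left(d \right)} = - 8 \sqrt{-3 + 4^{2}} = - 8 \sqrt{-3 + 16} = - 8 \sqrt{13}$)
$j{\left(-8,7 \right)} \left(\left(578 + u{\left(-3 \right)}\right) - 1272\right) = - 2 \left(\left(578 - 8 \sqrt{13}\right) - 1272\right) = - 2 \left(-694 - 8 \sqrt{13}\right) = 1388 + 16 \sqrt{13}$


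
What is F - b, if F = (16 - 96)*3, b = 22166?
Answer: -22406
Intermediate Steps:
F = -240 (F = -80*3 = -240)
F - b = -240 - 1*22166 = -240 - 22166 = -22406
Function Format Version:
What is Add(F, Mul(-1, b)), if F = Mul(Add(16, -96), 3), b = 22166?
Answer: -22406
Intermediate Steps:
F = -240 (F = Mul(-80, 3) = -240)
Add(F, Mul(-1, b)) = Add(-240, Mul(-1, 22166)) = Add(-240, -22166) = -22406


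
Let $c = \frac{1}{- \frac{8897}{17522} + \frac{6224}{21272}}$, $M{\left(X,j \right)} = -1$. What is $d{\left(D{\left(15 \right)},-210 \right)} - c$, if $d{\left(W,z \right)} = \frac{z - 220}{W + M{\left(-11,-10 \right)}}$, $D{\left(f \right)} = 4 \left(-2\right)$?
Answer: $\frac{1576690664}{30075021} \approx 52.425$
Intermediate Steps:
$D{\left(f \right)} = -8$
$d{\left(W,z \right)} = \frac{-220 + z}{-1 + W}$ ($d{\left(W,z \right)} = \frac{z - 220}{W - 1} = \frac{-220 + z}{-1 + W}$)
$c = - \frac{46590998}{10025007}$ ($c = \frac{1}{\left(-8897\right) \frac{1}{17522} + 6224 \cdot \frac{1}{21272}} = \frac{1}{- \frac{8897}{17522} + \frac{778}{2659}} = \frac{1}{- \frac{10025007}{46590998}} = - \frac{46590998}{10025007} \approx -4.6475$)
$d{\left(D{\left(15 \right)},-210 \right)} - c = \frac{-220 - 210}{-1 - 8} - - \frac{46590998}{10025007} = \frac{1}{-9} \left(-430\right) + \frac{46590998}{10025007} = \left(- \frac{1}{9}\right) \left(-430\right) + \frac{46590998}{10025007} = \frac{430}{9} + \frac{46590998}{10025007} = \frac{1576690664}{30075021}$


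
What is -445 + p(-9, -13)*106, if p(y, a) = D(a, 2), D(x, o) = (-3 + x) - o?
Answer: -2353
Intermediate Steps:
D(x, o) = -3 + x - o
p(y, a) = -5 + a (p(y, a) = -3 + a - 1*2 = -3 + a - 2 = -5 + a)
-445 + p(-9, -13)*106 = -445 + (-5 - 13)*106 = -445 - 18*106 = -445 - 1908 = -2353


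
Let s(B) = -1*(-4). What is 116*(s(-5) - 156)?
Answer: -17632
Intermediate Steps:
s(B) = 4
116*(s(-5) - 156) = 116*(4 - 156) = 116*(-152) = -17632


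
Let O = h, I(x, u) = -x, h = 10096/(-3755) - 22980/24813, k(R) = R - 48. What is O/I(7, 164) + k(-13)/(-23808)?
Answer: 127910564603/246473153280 ≈ 0.51896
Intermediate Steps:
k(R) = -48 + R
h = -112267316/31057605 (h = 10096*(-1/3755) - 22980*1/24813 = -10096/3755 - 7660/8271 = -112267316/31057605 ≈ -3.6148)
O = -112267316/31057605 ≈ -3.6148
O/I(7, 164) + k(-13)/(-23808) = -112267316/(31057605*((-1*7))) + (-48 - 13)/(-23808) = -112267316/31057605/(-7) - 61*(-1/23808) = -112267316/31057605*(-⅐) + 61/23808 = 16038188/31057605 + 61/23808 = 127910564603/246473153280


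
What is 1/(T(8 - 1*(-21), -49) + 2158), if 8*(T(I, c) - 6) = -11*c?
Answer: 8/17851 ≈ 0.00044815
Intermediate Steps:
T(I, c) = 6 - 11*c/8 (T(I, c) = 6 + (-11*c)/8 = 6 - 11*c/8)
1/(T(8 - 1*(-21), -49) + 2158) = 1/((6 - 11/8*(-49)) + 2158) = 1/((6 + 539/8) + 2158) = 1/(587/8 + 2158) = 1/(17851/8) = 8/17851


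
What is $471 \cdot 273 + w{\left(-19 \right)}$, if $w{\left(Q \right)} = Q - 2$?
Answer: $128562$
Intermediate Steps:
$w{\left(Q \right)} = -2 + Q$
$471 \cdot 273 + w{\left(-19 \right)} = 471 \cdot 273 - 21 = 128583 - 21 = 128562$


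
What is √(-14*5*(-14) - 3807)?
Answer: I*√2827 ≈ 53.17*I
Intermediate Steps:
√(-14*5*(-14) - 3807) = √(-70*(-14) - 3807) = √(980 - 3807) = √(-2827) = I*√2827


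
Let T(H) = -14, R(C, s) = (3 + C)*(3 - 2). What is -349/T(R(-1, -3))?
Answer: 349/14 ≈ 24.929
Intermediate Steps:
R(C, s) = 3 + C (R(C, s) = (3 + C)*1 = 3 + C)
-349/T(R(-1, -3)) = -349/(-14) = -349*(-1/14) = 349/14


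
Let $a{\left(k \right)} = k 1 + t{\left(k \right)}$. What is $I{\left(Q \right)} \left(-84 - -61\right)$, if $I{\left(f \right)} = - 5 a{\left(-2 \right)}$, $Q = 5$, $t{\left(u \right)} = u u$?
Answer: $230$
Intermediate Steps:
$t{\left(u \right)} = u^{2}$
$a{\left(k \right)} = k + k^{2}$ ($a{\left(k \right)} = k 1 + k^{2} = k + k^{2}$)
$I{\left(f \right)} = -10$ ($I{\left(f \right)} = - 5 \left(- 2 \left(1 - 2\right)\right) = - 5 \left(\left(-2\right) \left(-1\right)\right) = \left(-5\right) 2 = -10$)
$I{\left(Q \right)} \left(-84 - -61\right) = - 10 \left(-84 - -61\right) = - 10 \left(-84 + 61\right) = \left(-10\right) \left(-23\right) = 230$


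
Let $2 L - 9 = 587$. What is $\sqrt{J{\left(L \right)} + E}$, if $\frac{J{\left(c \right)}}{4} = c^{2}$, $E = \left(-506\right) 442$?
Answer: $2 \sqrt{32891} \approx 362.72$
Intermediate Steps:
$L = 298$ ($L = \frac{9}{2} + \frac{1}{2} \cdot 587 = \frac{9}{2} + \frac{587}{2} = 298$)
$E = -223652$
$J{\left(c \right)} = 4 c^{2}$
$\sqrt{J{\left(L \right)} + E} = \sqrt{4 \cdot 298^{2} - 223652} = \sqrt{4 \cdot 88804 - 223652} = \sqrt{355216 - 223652} = \sqrt{131564} = 2 \sqrt{32891}$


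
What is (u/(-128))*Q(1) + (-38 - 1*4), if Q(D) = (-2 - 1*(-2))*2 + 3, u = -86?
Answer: -2559/64 ≈ -39.984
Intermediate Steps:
Q(D) = 3 (Q(D) = (-2 + 2)*2 + 3 = 0*2 + 3 = 0 + 3 = 3)
(u/(-128))*Q(1) + (-38 - 1*4) = -86/(-128)*3 + (-38 - 1*4) = -86*(-1/128)*3 + (-38 - 4) = (43/64)*3 - 42 = 129/64 - 42 = -2559/64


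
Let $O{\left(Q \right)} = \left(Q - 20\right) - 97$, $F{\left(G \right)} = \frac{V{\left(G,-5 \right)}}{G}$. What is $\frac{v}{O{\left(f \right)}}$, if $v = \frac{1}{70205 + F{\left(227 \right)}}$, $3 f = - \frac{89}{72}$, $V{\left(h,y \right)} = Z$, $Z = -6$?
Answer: $- \frac{49032}{404166311969} \approx -1.2132 \cdot 10^{-7}$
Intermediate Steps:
$V{\left(h,y \right)} = -6$
$f = - \frac{89}{216}$ ($f = \frac{\left(-89\right) \frac{1}{72}}{3} = \frac{1}{3} \left(- \frac{89}{72}\right) = - \frac{89}{216} \approx -0.41204$)
$F{\left(G \right)} = - \frac{6}{G}$
$O{\left(Q \right)} = -117 + Q$ ($O{\left(Q \right)} = \left(-20 + Q\right) - 97 = -117 + Q$)
$v = \frac{227}{15936529}$ ($v = \frac{1}{70205 - \frac{6}{227}} = \frac{1}{\frac{15936529}{227}} = \frac{227}{15936529} \approx 1.4244 \cdot 10^{-5}$)
$\frac{v}{O{\left(f \right)}} = \frac{227}{15936529 \left(-117 - \frac{89}{216}\right)} = \frac{227}{15936529 \left(- \frac{25361}{216}\right)} = \frac{227}{15936529} \left(- \frac{216}{25361}\right) = - \frac{49032}{404166311969}$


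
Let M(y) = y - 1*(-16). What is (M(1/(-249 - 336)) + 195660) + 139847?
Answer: 196280954/585 ≈ 3.3552e+5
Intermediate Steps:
M(y) = 16 + y (M(y) = y + 16 = 16 + y)
(M(1/(-249 - 336)) + 195660) + 139847 = ((16 + 1/(-249 - 336)) + 195660) + 139847 = ((16 + 1/(-585)) + 195660) + 139847 = ((16 - 1/585) + 195660) + 139847 = (9359/585 + 195660) + 139847 = 114470459/585 + 139847 = 196280954/585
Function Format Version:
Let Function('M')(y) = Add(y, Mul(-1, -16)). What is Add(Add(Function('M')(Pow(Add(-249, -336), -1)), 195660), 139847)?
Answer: Rational(196280954, 585) ≈ 3.3552e+5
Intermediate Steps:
Function('M')(y) = Add(16, y) (Function('M')(y) = Add(y, 16) = Add(16, y))
Add(Add(Function('M')(Pow(Add(-249, -336), -1)), 195660), 139847) = Add(Add(Add(16, Pow(Add(-249, -336), -1)), 195660), 139847) = Add(Add(Add(16, Pow(-585, -1)), 195660), 139847) = Add(Add(Add(16, Rational(-1, 585)), 195660), 139847) = Add(Add(Rational(9359, 585), 195660), 139847) = Add(Rational(114470459, 585), 139847) = Rational(196280954, 585)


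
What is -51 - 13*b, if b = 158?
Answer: -2105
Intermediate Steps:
-51 - 13*b = -51 - 13*158 = -51 - 2054 = -2105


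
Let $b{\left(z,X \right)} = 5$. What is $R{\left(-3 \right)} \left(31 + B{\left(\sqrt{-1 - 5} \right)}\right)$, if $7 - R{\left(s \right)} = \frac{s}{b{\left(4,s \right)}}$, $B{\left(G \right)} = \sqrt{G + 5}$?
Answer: $\frac{1178}{5} + \frac{38 \sqrt{5 + i \sqrt{6}}}{5} \approx 253.07 + 4.0493 i$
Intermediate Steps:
$B{\left(G \right)} = \sqrt{5 + G}$
$R{\left(s \right)} = 7 - \frac{s}{5}$
$R{\left(-3 \right)} \left(31 + B{\left(\sqrt{-1 - 5} \right)}\right) = \left(7 - - \frac{3}{5}\right) \left(31 + \sqrt{5 + \sqrt{-1 - 5}}\right) = \left(7 + \frac{3}{5}\right) \left(31 + \sqrt{5 + \sqrt{-6}}\right) = \frac{38 \left(31 + \sqrt{5 + i \sqrt{6}}\right)}{5} = \frac{1178}{5} + \frac{38 \sqrt{5 + i \sqrt{6}}}{5}$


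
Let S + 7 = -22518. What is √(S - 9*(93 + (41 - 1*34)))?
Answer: 5*I*√937 ≈ 153.05*I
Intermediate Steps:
S = -22525 (S = -7 - 22518 = -22525)
√(S - 9*(93 + (41 - 1*34))) = √(-22525 - 9*(93 + (41 - 1*34))) = √(-22525 - 9*(93 + (41 - 34))) = √(-22525 - 9*(93 + 7)) = √(-22525 - 9*100) = √(-22525 - 900) = √(-23425) = 5*I*√937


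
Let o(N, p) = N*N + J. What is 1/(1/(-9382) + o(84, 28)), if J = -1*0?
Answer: 9382/66199391 ≈ 0.00014172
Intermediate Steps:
J = 0
o(N, p) = N² (o(N, p) = N*N + 0 = N² + 0 = N²)
1/(1/(-9382) + o(84, 28)) = 1/(1/(-9382) + 84²) = 1/(-1/9382 + 7056) = 1/(66199391/9382) = 9382/66199391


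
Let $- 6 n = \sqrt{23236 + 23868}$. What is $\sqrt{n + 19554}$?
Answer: $\frac{\sqrt{175986 - 48 \sqrt{46}}}{3} \approx 139.71$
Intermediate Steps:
$n = - \frac{16 \sqrt{46}}{3}$ ($n = - \frac{\sqrt{23236 + 23868}}{6} = - \frac{\sqrt{47104}}{6} = - \frac{32 \sqrt{46}}{6} = - \frac{16 \sqrt{46}}{3} \approx -36.172$)
$\sqrt{n + 19554} = \sqrt{- \frac{16 \sqrt{46}}{3} + 19554} = \sqrt{19554 - \frac{16 \sqrt{46}}{3}}$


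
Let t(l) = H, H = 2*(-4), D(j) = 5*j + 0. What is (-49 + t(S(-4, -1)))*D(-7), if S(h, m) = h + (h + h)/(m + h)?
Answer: 1995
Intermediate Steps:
D(j) = 5*j
S(h, m) = h + 2*h/(h + m) (S(h, m) = h + (2*h)/(h + m) = h + 2*h/(h + m))
H = -8
t(l) = -8
(-49 + t(S(-4, -1)))*D(-7) = (-49 - 8)*(5*(-7)) = -57*(-35) = 1995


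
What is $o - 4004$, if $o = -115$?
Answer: $-4119$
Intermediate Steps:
$o - 4004 = -115 - 4004 = -4119$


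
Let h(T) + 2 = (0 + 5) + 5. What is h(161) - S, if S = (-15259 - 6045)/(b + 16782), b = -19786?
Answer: 682/751 ≈ 0.90812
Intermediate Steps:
S = 5326/751 (S = (-15259 - 6045)/(-19786 + 16782) = -21304/(-3004) = -21304*(-1/3004) = 5326/751 ≈ 7.0919)
h(T) = 8 (h(T) = -2 + ((0 + 5) + 5) = -2 + (5 + 5) = -2 + 10 = 8)
h(161) - S = 8 - 1*5326/751 = 8 - 5326/751 = 682/751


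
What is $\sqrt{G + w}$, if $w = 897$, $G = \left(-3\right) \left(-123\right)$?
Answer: $\sqrt{1266} \approx 35.581$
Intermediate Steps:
$G = 369$
$\sqrt{G + w} = \sqrt{369 + 897} = \sqrt{1266}$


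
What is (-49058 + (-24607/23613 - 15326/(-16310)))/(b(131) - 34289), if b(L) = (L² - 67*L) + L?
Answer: 4723412585768/2481572461305 ≈ 1.9034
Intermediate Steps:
b(L) = L² - 66*L
(-49058 + (-24607/23613 - 15326/(-16310)))/(b(131) - 34289) = (-49058 + (-24607/23613 - 15326/(-16310)))/(131*(-66 + 131) - 34289) = (-49058 + (-24607*1/23613 - 15326*(-1/16310)))/(131*65 - 34289) = (-49058 + (-24607/23613 + 7663/8155))/(8515 - 34289) = (-49058 - 19723666/192564015)/(-25774) = -9446825171536/192564015*(-1/25774) = 4723412585768/2481572461305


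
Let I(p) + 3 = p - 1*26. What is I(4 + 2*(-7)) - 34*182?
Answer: -6227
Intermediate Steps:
I(p) = -29 + p (I(p) = -3 + (p - 1*26) = -3 + (p - 26) = -3 + (-26 + p) = -29 + p)
I(4 + 2*(-7)) - 34*182 = (-29 + (4 + 2*(-7))) - 34*182 = (-29 + (4 - 14)) - 6188 = (-29 - 10) - 6188 = -39 - 6188 = -6227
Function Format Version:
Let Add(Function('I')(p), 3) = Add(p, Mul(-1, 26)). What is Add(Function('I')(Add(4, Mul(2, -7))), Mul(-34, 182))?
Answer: -6227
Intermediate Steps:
Function('I')(p) = Add(-29, p) (Function('I')(p) = Add(-3, Add(p, Mul(-1, 26))) = Add(-3, Add(p, -26)) = Add(-3, Add(-26, p)) = Add(-29, p))
Add(Function('I')(Add(4, Mul(2, -7))), Mul(-34, 182)) = Add(Add(-29, Add(4, Mul(2, -7))), Mul(-34, 182)) = Add(Add(-29, Add(4, -14)), -6188) = Add(Add(-29, -10), -6188) = Add(-39, -6188) = -6227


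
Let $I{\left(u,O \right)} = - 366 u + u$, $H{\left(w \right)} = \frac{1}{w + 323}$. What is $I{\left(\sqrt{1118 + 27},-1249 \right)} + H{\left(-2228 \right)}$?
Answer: $- \frac{1}{1905} - 365 \sqrt{1145} \approx -12351.0$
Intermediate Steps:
$H{\left(w \right)} = \frac{1}{323 + w}$
$I{\left(u,O \right)} = - 365 u$
$I{\left(\sqrt{1118 + 27},-1249 \right)} + H{\left(-2228 \right)} = - 365 \sqrt{1118 + 27} + \frac{1}{323 - 2228} = - 365 \sqrt{1145} + \frac{1}{-1905} = - 365 \sqrt{1145} - \frac{1}{1905} = - \frac{1}{1905} - 365 \sqrt{1145}$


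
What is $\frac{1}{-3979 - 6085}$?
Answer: $- \frac{1}{10064} \approx -9.9364 \cdot 10^{-5}$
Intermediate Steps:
$\frac{1}{-3979 - 6085} = \frac{1}{-10064} = - \frac{1}{10064}$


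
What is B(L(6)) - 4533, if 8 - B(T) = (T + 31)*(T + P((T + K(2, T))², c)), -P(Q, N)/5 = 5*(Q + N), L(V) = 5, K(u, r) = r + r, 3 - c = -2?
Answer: 202295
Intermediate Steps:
c = 5 (c = 3 - 1*(-2) = 3 + 2 = 5)
K(u, r) = 2*r
P(Q, N) = -25*N - 25*Q (P(Q, N) = -25*(Q + N) = -25*(N + Q) = -5*(5*N + 5*Q) = -25*N - 25*Q)
B(T) = 8 - (31 + T)*(-125 + T - 225*T²) (B(T) = 8 - (T + 31)*(T + (-25*5 - 25*(T + 2*T)²)) = 8 - (31 + T)*(T + (-125 - 25*9*T²)) = 8 - (31 + T)*(T + (-125 - 225*T²)) = 8 - (31 + T)*(-125 + T - 225*T²))
B(L(6)) - 4533 = (3883 + 94*5 + 225*5³ + 6974*5²) - 4533 = (3883 + 470 + 225*125 + 6974*25) - 4533 = (3883 + 470 + 28125 + 174350) - 4533 = 206828 - 4533 = 202295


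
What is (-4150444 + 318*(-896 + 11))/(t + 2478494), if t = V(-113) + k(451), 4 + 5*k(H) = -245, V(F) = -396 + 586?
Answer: -22159370/12393171 ≈ -1.7880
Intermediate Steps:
V(F) = 190
k(H) = -249/5 (k(H) = -⅘ + (⅕)*(-245) = -⅘ - 49 = -249/5)
t = 701/5 (t = 190 - 249/5 = 701/5 ≈ 140.20)
(-4150444 + 318*(-896 + 11))/(t + 2478494) = (-4150444 + 318*(-896 + 11))/(701/5 + 2478494) = (-4150444 + 318*(-885))/(12393171/5) = (-4150444 - 281430)*(5/12393171) = -4431874*5/12393171 = -22159370/12393171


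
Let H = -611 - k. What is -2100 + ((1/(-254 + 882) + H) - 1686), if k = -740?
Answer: -2296595/628 ≈ -3657.0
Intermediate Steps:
H = 129 (H = -611 - 1*(-740) = -611 + 740 = 129)
-2100 + ((1/(-254 + 882) + H) - 1686) = -2100 + ((1/(-254 + 882) + 129) - 1686) = -2100 + ((1/628 + 129) - 1686) = -2100 + (81013/628 - 1686) = -2100 - 977795/628 = -2296595/628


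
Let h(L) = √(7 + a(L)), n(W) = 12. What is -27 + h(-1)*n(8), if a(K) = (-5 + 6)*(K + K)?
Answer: -27 + 12*√5 ≈ -0.16718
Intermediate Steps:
a(K) = 2*K (a(K) = 1*(2*K) = 2*K)
h(L) = √(7 + 2*L)
-27 + h(-1)*n(8) = -27 + √(7 + 2*(-1))*12 = -27 + √(7 - 2)*12 = -27 + √5*12 = -27 + 12*√5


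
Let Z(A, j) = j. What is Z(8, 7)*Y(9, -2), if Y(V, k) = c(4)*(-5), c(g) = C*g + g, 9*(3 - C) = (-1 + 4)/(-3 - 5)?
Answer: -3395/6 ≈ -565.83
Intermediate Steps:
C = 73/24 (C = 3 - (-1 + 4)/(9*(-3 - 5)) = 3 - 1/(3*(-8)) = 3 - (-1)/(3*8) = 3 - 1/9*(-3/8) = 3 + 1/24 = 73/24 ≈ 3.0417)
c(g) = 97*g/24 (c(g) = 73*g/24 + g = 97*g/24)
Y(V, k) = -485/6 (Y(V, k) = ((97/24)*4)*(-5) = (97/6)*(-5) = -485/6)
Z(8, 7)*Y(9, -2) = 7*(-485/6) = -3395/6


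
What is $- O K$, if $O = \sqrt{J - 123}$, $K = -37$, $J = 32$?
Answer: $37 i \sqrt{91} \approx 352.96 i$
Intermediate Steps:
$O = i \sqrt{91}$ ($O = \sqrt{32 - 123} = \sqrt{-91} = i \sqrt{91} \approx 9.5394 i$)
$- O K = - i \sqrt{91} \left(-37\right) = 37 i \sqrt{91}$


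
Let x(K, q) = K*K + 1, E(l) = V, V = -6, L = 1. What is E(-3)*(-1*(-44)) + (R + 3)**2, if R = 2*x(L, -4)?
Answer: -215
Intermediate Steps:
E(l) = -6
x(K, q) = 1 + K**2 (x(K, q) = K**2 + 1 = 1 + K**2)
R = 4 (R = 2*(1 + 1**2) = 2*(1 + 1) = 2*2 = 4)
E(-3)*(-1*(-44)) + (R + 3)**2 = -(-6)*(-44) + (4 + 3)**2 = -6*44 + 7**2 = -264 + 49 = -215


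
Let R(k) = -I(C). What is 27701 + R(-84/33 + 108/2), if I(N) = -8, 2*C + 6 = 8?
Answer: 27709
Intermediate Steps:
C = 1 (C = -3 + (1/2)*8 = -3 + 4 = 1)
R(k) = 8 (R(k) = -1*(-8) = 8)
27701 + R(-84/33 + 108/2) = 27701 + 8 = 27709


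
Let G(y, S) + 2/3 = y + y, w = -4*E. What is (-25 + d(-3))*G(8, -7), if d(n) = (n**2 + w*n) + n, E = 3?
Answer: 782/3 ≈ 260.67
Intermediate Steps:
w = -12 (w = -4*3 = -12)
G(y, S) = -2/3 + 2*y (G(y, S) = -2/3 + (y + y) = -2/3 + 2*y)
d(n) = n**2 - 11*n (d(n) = (n**2 - 12*n) + n = n**2 - 11*n)
(-25 + d(-3))*G(8, -7) = (-25 - 3*(-11 - 3))*(-2/3 + 2*8) = (-25 - 3*(-14))*(-2/3 + 16) = (-25 + 42)*(46/3) = 17*(46/3) = 782/3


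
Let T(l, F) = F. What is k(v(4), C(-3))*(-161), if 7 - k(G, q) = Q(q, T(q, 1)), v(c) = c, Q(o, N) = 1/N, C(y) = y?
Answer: -966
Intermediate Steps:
k(G, q) = 6 (k(G, q) = 7 - 1/1 = 7 - 1*1 = 7 - 1 = 6)
k(v(4), C(-3))*(-161) = 6*(-161) = -966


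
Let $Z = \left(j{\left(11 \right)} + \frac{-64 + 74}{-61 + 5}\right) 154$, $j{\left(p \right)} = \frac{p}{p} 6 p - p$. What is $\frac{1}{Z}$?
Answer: $\frac{2}{16885} \approx 0.00011845$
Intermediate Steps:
$j{\left(p \right)} = 5 p$ ($j{\left(p \right)} = 1 \cdot 6 p - p = 6 p - p = 5 p$)
$Z = \frac{16885}{2}$ ($Z = \left(5 \cdot 11 + \frac{-64 + 74}{-61 + 5}\right) 154 = \left(55 + \frac{10}{-56}\right) 154 = \left(55 + 10 \left(- \frac{1}{56}\right)\right) 154 = \left(55 - \frac{5}{28}\right) 154 = \frac{1535}{28} \cdot 154 = \frac{16885}{2} \approx 8442.5$)
$\frac{1}{Z} = \frac{1}{\frac{16885}{2}} = \frac{2}{16885}$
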